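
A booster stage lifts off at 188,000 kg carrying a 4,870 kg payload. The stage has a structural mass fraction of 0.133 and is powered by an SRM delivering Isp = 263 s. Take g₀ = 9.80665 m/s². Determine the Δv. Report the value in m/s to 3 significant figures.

Stage wet mass = m₀ − payload = 188,000 − 4,870 = 183,130 kg.
Stage dry mass = ε × stage wet mass = 0.133 × 183,130 = 24,356.3 kg.
Burnout mass m_f = stage dry + payload = 24,356.3 + 4,870 = 29,226.3 kg.
v_e = Isp · g₀ = 263 × 9.80665 = 2579.1 m/s.
Using Δv = v_e ln(m₀/m_f): Δv = v_e · ln(188,000/29,226.3) = 2579.1 × ln(6.433) = 2579.1 × 1.8614 ≈ 4801 m/s.

Δv ≈ 4800 m/s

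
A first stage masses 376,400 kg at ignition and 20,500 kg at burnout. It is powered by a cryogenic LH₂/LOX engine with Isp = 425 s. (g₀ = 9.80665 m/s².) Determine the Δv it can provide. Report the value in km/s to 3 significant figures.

v_e = Isp · g₀ = 425 × 9.80665 = 4167.8 m/s.
Δv = v_e · ln(m₀/m_f) = 4167.8 × ln(18.36) = 4167.8 × 2.9102 ≈ 12129.3 m/s.

Δv ≈ 12.1 km/s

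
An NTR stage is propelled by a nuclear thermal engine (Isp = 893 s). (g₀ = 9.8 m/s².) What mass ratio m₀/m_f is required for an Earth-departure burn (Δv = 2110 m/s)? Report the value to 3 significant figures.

mass ratio ≈ 1.27

v_e = Isp · g₀ = 893 × 9.8 = 8751.4 m/s.
Rocket equation: m₀/m_f = exp(Δv / v_e) = exp(2110 / 8751.4) = exp(0.2411) = 1.2727.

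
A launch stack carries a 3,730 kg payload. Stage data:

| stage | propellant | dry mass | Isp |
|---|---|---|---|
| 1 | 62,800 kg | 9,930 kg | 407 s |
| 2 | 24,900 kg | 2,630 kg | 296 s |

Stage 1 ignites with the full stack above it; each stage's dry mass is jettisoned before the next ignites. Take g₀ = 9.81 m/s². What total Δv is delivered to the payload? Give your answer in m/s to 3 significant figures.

Ignition mass of stage 1 = 62,800+9,930 + 24,900+2,630 + 3,730 = 103,990 kg.
Stage 1: m₀ = 103,990 kg, m_f = 103,990 − 62,800 = 41,190 kg; Δv = 407×9.81×ln(2.525) = 3992.7×0.9261 ≈ 3698 m/s.
Stage 2: m₀ = 31,260 kg, m_f = 31,260 − 24,900 = 6,360 kg; Δv = 296×9.81×ln(4.915) = 2903.8×1.5923 ≈ 4624 m/s.
Total Δv = 3698 + 4624 = 8322 m/s.

Δv ≈ 8320 m/s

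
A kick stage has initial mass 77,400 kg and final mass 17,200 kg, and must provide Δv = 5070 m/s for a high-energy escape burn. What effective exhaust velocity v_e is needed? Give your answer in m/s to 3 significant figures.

ln(m₀/m_f) = ln(77400/17200) = ln(4.5) = 1.5041.
v_e = Δv / ln(m₀/m_f) = 5070 / 1.5041 = 3370.8 m/s.

v_e ≈ 3370 m/s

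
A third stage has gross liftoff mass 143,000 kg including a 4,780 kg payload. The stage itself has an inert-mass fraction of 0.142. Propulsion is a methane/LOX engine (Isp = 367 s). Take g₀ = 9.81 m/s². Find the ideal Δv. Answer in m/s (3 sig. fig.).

Stage wet mass = m₀ − payload = 143,000 − 4,780 = 138,220 kg.
Stage dry mass = ε × stage wet mass = 0.142 × 138,220 = 19,627.2 kg.
Burnout mass m_f = stage dry + payload = 19,627.2 + 4,780 = 24,407.2 kg.
v_e = Isp · g₀ = 367 × 9.81 = 3600.3 m/s.
By the Tsiolkovsky rocket equation, Δv = v_e · ln(143,000/24,407.2) = 3600.3 × ln(5.859) = 3600.3 × 1.7680 ≈ 6365 m/s.

Δv ≈ 6370 m/s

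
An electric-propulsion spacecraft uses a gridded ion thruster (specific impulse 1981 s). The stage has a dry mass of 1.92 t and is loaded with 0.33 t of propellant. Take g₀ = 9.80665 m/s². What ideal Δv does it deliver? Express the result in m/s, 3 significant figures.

Δv ≈ 3080 m/s

v_e = Isp · g₀ = 1981 × 9.80665 = 19427.0 m/s.
m₀ = m_dry + m_prop = 1.92 + 0.33 = 2.25 t.
Rocket equation: Δv = v_e · ln(m₀/m_f) = 19427.0 × ln(1.172) = 19427.0 × 0.1586 ≈ 3081.2 m/s.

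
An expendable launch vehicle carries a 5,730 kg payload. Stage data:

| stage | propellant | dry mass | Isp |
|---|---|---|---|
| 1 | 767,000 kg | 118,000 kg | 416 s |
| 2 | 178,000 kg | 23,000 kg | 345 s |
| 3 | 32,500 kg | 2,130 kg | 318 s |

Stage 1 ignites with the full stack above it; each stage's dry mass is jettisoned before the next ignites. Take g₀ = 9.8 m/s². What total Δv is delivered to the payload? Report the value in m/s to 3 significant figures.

Ignition mass of stage 1 = 767,000+118,000 + 178,000+23,000 + 32,500+2,130 + 5,730 = 1,126,360 kg.
Stage 1: m₀ = 1,126,360 kg, m_f = 1,126,360 − 767,000 = 359,360 kg; Δv = 416×9.8×ln(3.134) = 4076.8×1.1424 ≈ 4657 m/s.
Stage 2: m₀ = 241,360 kg, m_f = 241,360 − 178,000 = 63,360 kg; Δv = 345×9.8×ln(3.809) = 3381.0×1.3375 ≈ 4522 m/s.
Stage 3: m₀ = 40,360 kg, m_f = 40,360 − 32,500 = 7,860 kg; Δv = 318×9.8×ln(5.135) = 3116.4×1.6361 ≈ 5099 m/s.
Total Δv = 4657 + 4522 + 5099 = 14278 m/s.

Δv ≈ 14300 m/s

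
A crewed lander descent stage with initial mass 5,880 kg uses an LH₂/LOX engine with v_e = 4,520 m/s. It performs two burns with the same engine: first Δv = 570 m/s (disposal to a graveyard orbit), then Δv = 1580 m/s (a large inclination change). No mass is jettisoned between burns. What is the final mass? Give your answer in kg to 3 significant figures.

final mass ≈ 3650 kg

After the first burn: m = 5880 × exp(−570/4520.0) = 5880 × 0.88152 = 5,183.34 kg.
After the second burn: m = 5,183.34 × exp(−1580/4520.0) = 5,183.34 × 0.70500 = 3,654.25 kg.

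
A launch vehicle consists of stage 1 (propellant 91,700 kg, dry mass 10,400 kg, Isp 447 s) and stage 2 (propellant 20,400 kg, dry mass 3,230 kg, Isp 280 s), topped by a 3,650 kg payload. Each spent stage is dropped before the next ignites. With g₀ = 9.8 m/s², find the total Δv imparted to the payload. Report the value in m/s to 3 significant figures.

Ignition mass of stage 1 = 91,700+10,400 + 20,400+3,230 + 3,650 = 129,380 kg.
Stage 1: m₀ = 129,380 kg, m_f = 129,380 − 91,700 = 37,680 kg; Δv = 447×9.8×ln(3.434) = 4380.6×1.2336 ≈ 5404 m/s.
Stage 2: m₀ = 27,280 kg, m_f = 27,280 − 20,400 = 6,880 kg; Δv = 280×9.8×ln(3.965) = 2744.0×1.3775 ≈ 3780 m/s.
Total Δv = 5404 + 3780 = 9184 m/s.

Δv ≈ 9180 m/s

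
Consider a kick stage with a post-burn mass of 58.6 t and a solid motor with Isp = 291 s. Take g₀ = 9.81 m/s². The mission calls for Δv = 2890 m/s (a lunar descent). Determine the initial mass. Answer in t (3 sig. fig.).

initial mass ≈ 161 t

v_e = Isp · g₀ = 291 × 9.81 = 2854.7 m/s.
Using Δv = v_e ln(m₀/m_f): m₀/m_f = exp(Δv / v_e) = exp(2890 / 2854.7) = exp(1.0124) = 2.7521.
m₀ = m_f × 2.7521 = 58.6 × 2.7521 = 161.273 t.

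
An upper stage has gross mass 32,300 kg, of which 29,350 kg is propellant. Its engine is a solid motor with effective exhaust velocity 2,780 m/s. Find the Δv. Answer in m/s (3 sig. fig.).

Δv ≈ 6650 m/s

m_f = m₀ − m_prop = 32,300 − 29,350 = 2,950 kg.
Δv = v_e · ln(m₀/m_f) = 2780.0 × ln(10.95) = 2780.0 × 2.3933 ≈ 6653.3 m/s.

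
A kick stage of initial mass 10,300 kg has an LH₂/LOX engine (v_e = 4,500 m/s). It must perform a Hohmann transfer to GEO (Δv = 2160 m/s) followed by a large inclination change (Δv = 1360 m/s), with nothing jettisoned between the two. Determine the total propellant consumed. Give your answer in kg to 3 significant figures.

total propellant consumed ≈ 5590 kg

After the first burn: m = 10300 × exp(−2160/4500.0) = 10300 × 0.61878 = 6,373.43 kg.
After the second burn: m = 6,373.43 × exp(−1360/4500.0) = 6,373.43 × 0.73917 = 4,711.05 kg.
Total propellant = m₀ − m_final = 10300 − 4,711.05 = 5,588.95 kg.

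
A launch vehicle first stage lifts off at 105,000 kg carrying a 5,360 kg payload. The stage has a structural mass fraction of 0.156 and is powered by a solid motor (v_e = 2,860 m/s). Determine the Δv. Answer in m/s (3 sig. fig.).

Δv ≈ 4620 m/s

Stage wet mass = m₀ − payload = 105,000 − 5,360 = 99,640 kg.
Stage dry mass = ε × stage wet mass = 0.156 × 99,640 = 15,543.8 kg.
Burnout mass m_f = stage dry + payload = 15,543.8 + 5,360 = 20,903.8 kg.
From the ideal rocket equation, Δv = v_e · ln(105,000/20,903.8) = 2860.0 × ln(5.023) = 2860.0 × 1.6140 ≈ 4616 m/s.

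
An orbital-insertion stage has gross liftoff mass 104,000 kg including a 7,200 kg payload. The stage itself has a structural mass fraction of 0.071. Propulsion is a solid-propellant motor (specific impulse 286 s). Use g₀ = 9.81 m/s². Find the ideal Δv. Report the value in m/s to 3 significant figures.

Δv ≈ 5610 m/s

Stage wet mass = m₀ − payload = 104,000 − 7,200 = 96,800 kg.
Stage dry mass = ε × stage wet mass = 0.071 × 96,800 = 6,872.8 kg.
Burnout mass m_f = stage dry + payload = 6,872.8 + 7,200 = 14,072.8 kg.
v_e = Isp · g₀ = 286 × 9.81 = 2805.7 m/s.
Δv = v_e · ln(104,000/14,072.8) = 2805.7 × ln(7.39) = 2805.7 × 2.0001 ≈ 5612 m/s.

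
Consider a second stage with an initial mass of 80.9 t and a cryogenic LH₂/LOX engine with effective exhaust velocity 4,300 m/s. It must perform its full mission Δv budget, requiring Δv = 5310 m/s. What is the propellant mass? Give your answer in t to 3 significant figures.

From the ideal rocket equation, m₀/m_f = exp(Δv / v_e) = exp(5310 / 4300.0) = exp(1.2349) = 3.4380.
m_f = 80.9 / 3.4380 = 23.5311 t, so propellant = m₀ − m_f = 80.9 − 23.5311 = 57.3689 t.

propellant mass ≈ 57.4 t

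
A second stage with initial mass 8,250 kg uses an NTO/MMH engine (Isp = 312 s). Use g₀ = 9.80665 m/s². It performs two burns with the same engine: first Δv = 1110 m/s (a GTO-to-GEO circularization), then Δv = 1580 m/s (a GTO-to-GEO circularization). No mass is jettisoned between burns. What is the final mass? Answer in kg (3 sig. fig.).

final mass ≈ 3420 kg

v_e = Isp · g₀ = 312 × 9.80665 = 3059.7 m/s.
After the first burn: m = 8250 × exp(−1110/3059.7) = 8250 × 0.69574 = 5,739.86 kg.
After the second burn: m = 5,739.86 × exp(−1580/3059.7) = 5,739.86 × 0.59667 = 3,424.8 kg.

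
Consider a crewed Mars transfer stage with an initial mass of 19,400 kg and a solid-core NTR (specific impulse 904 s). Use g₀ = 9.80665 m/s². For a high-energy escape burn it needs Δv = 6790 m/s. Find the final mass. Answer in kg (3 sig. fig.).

final mass ≈ 9020 kg

v_e = Isp · g₀ = 904 × 9.80665 = 8865.2 m/s.
By the Tsiolkovsky rocket equation, m₀/m_f = exp(Δv / v_e) = exp(6790 / 8865.2) = exp(0.7659) = 2.1510.
m_f = m₀ / 2.1510 = 19,400 / 2.1510 = 9,019.06 kg.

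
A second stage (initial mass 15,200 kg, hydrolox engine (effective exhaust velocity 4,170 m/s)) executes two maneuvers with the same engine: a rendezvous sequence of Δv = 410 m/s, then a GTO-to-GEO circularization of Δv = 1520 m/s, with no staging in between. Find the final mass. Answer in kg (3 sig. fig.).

After the first burn: m = 15200 × exp(−410/4170.0) = 15200 × 0.90636 = 13,776.7 kg.
After the second burn: m = 13,776.7 × exp(−1520/4170.0) = 13,776.7 × 0.69454 = 9,568.47 kg.

final mass ≈ 9570 kg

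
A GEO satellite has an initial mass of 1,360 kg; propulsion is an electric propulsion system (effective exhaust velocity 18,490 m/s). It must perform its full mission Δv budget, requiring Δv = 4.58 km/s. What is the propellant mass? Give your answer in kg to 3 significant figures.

Rocket equation: m₀/m_f = exp(Δv / v_e) = exp(4580 / 18490.0) = exp(0.2477) = 1.2811.
m_f = 1,360 / 1.2811 = 1,061.59 kg, so propellant = m₀ − m_f = 1,360 − 1,061.59 = 298.41 kg.

propellant mass ≈ 298 kg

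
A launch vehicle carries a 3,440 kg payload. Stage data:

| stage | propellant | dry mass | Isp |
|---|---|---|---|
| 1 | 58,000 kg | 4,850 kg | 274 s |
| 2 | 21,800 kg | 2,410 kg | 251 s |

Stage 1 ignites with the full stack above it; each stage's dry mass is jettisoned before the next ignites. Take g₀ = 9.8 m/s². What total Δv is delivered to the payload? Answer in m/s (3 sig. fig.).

Ignition mass of stage 1 = 58,000+4,850 + 21,800+2,410 + 3,440 = 90,500 kg.
Stage 1: m₀ = 90,500 kg, m_f = 90,500 − 58,000 = 32,500 kg; Δv = 274×9.8×ln(2.785) = 2685.2×1.0241 ≈ 2750 m/s.
Stage 2: m₀ = 27,650 kg, m_f = 27,650 − 21,800 = 5,850 kg; Δv = 251×9.8×ln(4.726) = 2459.8×1.5532 ≈ 3821 m/s.
Total Δv = 2750 + 3821 = 6571 m/s.

Δv ≈ 6570 m/s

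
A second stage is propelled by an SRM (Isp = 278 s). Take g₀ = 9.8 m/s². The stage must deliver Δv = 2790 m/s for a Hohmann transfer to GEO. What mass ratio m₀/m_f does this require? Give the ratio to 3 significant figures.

v_e = Isp · g₀ = 278 × 9.8 = 2724.4 m/s.
By the Tsiolkovsky rocket equation, m₀/m_f = exp(Δv / v_e) = exp(2790 / 2724.4) = exp(1.0241) = 2.7845.

mass ratio ≈ 2.78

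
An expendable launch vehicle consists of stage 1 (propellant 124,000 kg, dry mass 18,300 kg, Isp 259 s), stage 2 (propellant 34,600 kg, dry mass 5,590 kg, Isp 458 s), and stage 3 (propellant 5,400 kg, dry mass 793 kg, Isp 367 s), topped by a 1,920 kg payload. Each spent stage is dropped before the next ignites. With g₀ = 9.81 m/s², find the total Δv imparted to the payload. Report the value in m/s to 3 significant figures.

Δv ≈ 12300 m/s

Ignition mass of stage 1 = 124,000+18,300 + 34,600+5,590 + 5,400+793 + 1,920 = 190,603 kg.
Stage 1: m₀ = 190,603 kg, m_f = 190,603 − 124,000 = 66,603 kg; Δv = 259×9.81×ln(2.862) = 2540.8×1.0514 ≈ 2671 m/s.
Stage 2: m₀ = 48,303 kg, m_f = 48,303 − 34,600 = 13,703 kg; Δv = 458×9.81×ln(3.525) = 4493.0×1.2599 ≈ 5661 m/s.
Stage 3: m₀ = 8,113 kg, m_f = 8,113 − 5,400 = 2,713 kg; Δv = 367×9.81×ln(2.99) = 3600.3×1.0954 ≈ 3944 m/s.
Total Δv = 2671 + 5661 + 3944 = 12276 m/s.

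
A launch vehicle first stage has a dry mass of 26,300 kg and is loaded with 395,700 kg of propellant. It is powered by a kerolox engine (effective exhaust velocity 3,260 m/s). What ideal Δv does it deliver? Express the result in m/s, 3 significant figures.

Δv ≈ 9050 m/s

m₀ = m_dry + m_prop = 26,300 + 395,700 = 422,000 kg.
Δv = v_e · ln(m₀/m_f) = 3260.0 × ln(16.05) = 3260.0 × 2.7754 ≈ 9047.9 m/s.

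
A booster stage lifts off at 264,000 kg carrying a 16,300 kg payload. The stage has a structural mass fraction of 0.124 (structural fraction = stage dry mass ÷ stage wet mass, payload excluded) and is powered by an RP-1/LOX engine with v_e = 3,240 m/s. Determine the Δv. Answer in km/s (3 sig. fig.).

Stage wet mass = m₀ − payload = 264,000 − 16,300 = 247,700 kg.
Stage dry mass = ε × stage wet mass = 0.124 × 247,700 = 30,714.8 kg.
Burnout mass m_f = stage dry + payload = 30,714.8 + 16,300 = 47,014.8 kg.
Δv = v_e · ln(264,000/47,014.8) = 3240.0 × ln(5.615) = 3240.0 × 1.7255 ≈ 5591 m/s.

Δv ≈ 5.59 km/s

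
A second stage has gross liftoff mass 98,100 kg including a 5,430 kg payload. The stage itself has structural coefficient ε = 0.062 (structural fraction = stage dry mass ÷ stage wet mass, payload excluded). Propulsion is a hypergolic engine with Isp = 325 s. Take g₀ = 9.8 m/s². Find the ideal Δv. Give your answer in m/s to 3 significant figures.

Stage wet mass = m₀ − payload = 98,100 − 5,430 = 92,670 kg.
Stage dry mass = ε × stage wet mass = 0.062 × 92,670 = 5,745.54 kg.
Burnout mass m_f = stage dry + payload = 5,745.54 + 5,430 = 11,175.54 kg.
v_e = Isp · g₀ = 325 × 9.8 = 3185.0 m/s.
Δv = v_e · ln(98,100/11,175.54) = 3185.0 × ln(8.778) = 3185.0 × 2.1723 ≈ 6919 m/s.

Δv ≈ 6920 m/s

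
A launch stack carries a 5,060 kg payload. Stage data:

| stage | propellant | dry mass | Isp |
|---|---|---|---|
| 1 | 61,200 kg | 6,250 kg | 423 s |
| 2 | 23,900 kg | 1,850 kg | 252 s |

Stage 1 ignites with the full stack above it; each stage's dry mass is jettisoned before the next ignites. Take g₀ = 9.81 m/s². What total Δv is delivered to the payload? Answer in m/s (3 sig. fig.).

Δv ≈ 7740 m/s

Ignition mass of stage 1 = 61,200+6,250 + 23,900+1,850 + 5,060 = 98,260 kg.
Stage 1: m₀ = 98,260 kg, m_f = 98,260 − 61,200 = 37,060 kg; Δv = 423×9.81×ln(2.651) = 4149.6×0.9751 ≈ 4046 m/s.
Stage 2: m₀ = 30,810 kg, m_f = 30,810 − 23,900 = 6,910 kg; Δv = 252×9.81×ln(4.459) = 2472.1×1.4949 ≈ 3695 m/s.
Total Δv = 4046 + 3695 = 7741 m/s.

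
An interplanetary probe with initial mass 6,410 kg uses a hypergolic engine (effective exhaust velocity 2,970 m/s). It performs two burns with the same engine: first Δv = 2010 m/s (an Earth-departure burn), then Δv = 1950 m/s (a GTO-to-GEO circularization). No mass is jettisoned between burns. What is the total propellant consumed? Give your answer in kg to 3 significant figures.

After the first burn: m = 6410 × exp(−2010/2970.0) = 6410 × 0.50826 = 3,257.95 kg.
After the second burn: m = 3,257.95 × exp(−1950/2970.0) = 3,257.95 × 0.51863 = 1,689.67 kg.
Total propellant = m₀ − m_final = 6410 − 1,689.67 = 4,720.33 kg.

total propellant consumed ≈ 4720 kg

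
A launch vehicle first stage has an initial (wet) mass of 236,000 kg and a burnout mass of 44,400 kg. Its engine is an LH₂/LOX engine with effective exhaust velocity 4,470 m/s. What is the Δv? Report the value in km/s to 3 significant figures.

Δv ≈ 7.47 km/s

From the ideal rocket equation, Δv = v_e · ln(m₀/m_f) = 4470.0 × ln(5.315) = 4470.0 × 1.6706 ≈ 7467.5 m/s.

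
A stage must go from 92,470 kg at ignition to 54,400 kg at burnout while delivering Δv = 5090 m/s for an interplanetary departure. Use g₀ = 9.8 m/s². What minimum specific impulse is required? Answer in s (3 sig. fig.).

Isp ≈ 979 s

ln(m₀/m_f) = ln(92470/54400) = ln(1.7) = 0.5305.
v_e = Δv / ln(m₀/m_f) = 5090 / 0.5305 = 9594.4 m/s.
Isp = v_e / g₀ = 9594.4 / 9.8 = 979.0 s.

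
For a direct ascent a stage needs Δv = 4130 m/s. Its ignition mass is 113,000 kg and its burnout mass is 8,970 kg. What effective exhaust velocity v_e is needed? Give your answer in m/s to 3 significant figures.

ln(m₀/m_f) = ln(113000/8970) = ln(12.6) = 2.5335.
Rocket equation: v_e = Δv / ln(m₀/m_f) = 4130 / 2.5335 = 1630.2 m/s.

v_e ≈ 1630 m/s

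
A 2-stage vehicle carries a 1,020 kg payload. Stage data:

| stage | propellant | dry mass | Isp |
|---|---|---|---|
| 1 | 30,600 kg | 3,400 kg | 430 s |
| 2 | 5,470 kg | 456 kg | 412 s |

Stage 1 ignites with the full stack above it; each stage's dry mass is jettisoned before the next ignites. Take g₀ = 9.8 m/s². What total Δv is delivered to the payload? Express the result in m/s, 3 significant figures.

Ignition mass of stage 1 = 30,600+3,400 + 5,470+456 + 1,020 = 40,946 kg.
Stage 1: m₀ = 40,946 kg, m_f = 40,946 − 30,600 = 10,346 kg; Δv = 430×9.8×ln(3.958) = 4214.0×1.3757 ≈ 5797 m/s.
Stage 2: m₀ = 6,946 kg, m_f = 6,946 − 5,470 = 1,476 kg; Δv = 412×9.8×ln(4.706) = 4037.6×1.5488 ≈ 6254 m/s.
Total Δv = 5797 + 6254 = 12051 m/s.

Δv ≈ 12100 m/s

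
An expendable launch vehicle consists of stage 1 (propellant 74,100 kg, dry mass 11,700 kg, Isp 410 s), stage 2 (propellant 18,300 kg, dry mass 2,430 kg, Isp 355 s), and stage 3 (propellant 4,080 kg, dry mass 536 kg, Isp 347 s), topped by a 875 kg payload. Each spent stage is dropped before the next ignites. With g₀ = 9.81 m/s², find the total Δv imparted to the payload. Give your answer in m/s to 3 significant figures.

Ignition mass of stage 1 = 74,100+11,700 + 18,300+2,430 + 4,080+536 + 875 = 112,021 kg.
Stage 1: m₀ = 112,021 kg, m_f = 112,021 − 74,100 = 37,921 kg; Δv = 410×9.81×ln(2.954) = 4022.1×1.0832 ≈ 4357 m/s.
Stage 2: m₀ = 26,221 kg, m_f = 26,221 − 18,300 = 7,921 kg; Δv = 355×9.81×ln(3.31) = 3482.6×1.1970 ≈ 4169 m/s.
Stage 3: m₀ = 5,491 kg, m_f = 5,491 − 4,080 = 1,411 kg; Δv = 347×9.81×ln(3.892) = 3404.1×1.3588 ≈ 4625 m/s.
Total Δv = 4357 + 4169 + 4625 = 13151 m/s.

Δv ≈ 13200 m/s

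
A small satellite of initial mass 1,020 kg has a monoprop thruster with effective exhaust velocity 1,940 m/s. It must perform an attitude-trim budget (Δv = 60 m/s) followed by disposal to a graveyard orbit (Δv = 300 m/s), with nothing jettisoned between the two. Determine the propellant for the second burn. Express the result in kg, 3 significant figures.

propellant for the second burn ≈ 142 kg

After the first burn: m = 1020 × exp(−60/1940.0) = 1020 × 0.96955 = 988.941 kg.
After the second burn: m = 988.941 × exp(−300/1940.0) = 988.941 × 0.85672 = 847.246 kg.
Second-burn propellant = 988.941 − 847.246 = 141.695 kg.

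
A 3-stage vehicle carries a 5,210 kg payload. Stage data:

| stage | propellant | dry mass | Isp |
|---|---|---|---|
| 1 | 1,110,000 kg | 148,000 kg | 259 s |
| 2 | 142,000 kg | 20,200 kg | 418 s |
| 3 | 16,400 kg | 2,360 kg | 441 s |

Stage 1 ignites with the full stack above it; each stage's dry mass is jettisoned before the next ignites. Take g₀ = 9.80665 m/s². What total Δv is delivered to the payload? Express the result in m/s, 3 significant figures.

Ignition mass of stage 1 = 1,110,000+148,000 + 142,000+20,200 + 16,400+2,360 + 5,210 = 1,444,170 kg.
Stage 1: m₀ = 1,444,170 kg, m_f = 1,444,170 − 1,110,000 = 334,170 kg; Δv = 259×9.80665×ln(4.322) = 2539.9×1.4636 ≈ 3718 m/s.
Stage 2: m₀ = 186,170 kg, m_f = 186,170 − 142,000 = 44,170 kg; Δv = 418×9.80665×ln(4.215) = 4099.2×1.4386 ≈ 5897 m/s.
Stage 3: m₀ = 23,970 kg, m_f = 23,970 − 16,400 = 7,570 kg; Δv = 441×9.80665×ln(3.166) = 4324.7×1.1526 ≈ 4985 m/s.
Total Δv = 3718 + 5897 + 4985 = 14600 m/s.

Δv ≈ 14600 m/s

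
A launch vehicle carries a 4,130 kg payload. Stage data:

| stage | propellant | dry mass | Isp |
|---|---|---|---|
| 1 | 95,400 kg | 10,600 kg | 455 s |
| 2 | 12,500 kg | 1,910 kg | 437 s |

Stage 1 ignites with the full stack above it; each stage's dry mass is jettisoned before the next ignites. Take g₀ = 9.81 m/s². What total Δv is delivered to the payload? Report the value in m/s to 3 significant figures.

Δv ≈ 11300 m/s

Ignition mass of stage 1 = 95,400+10,600 + 12,500+1,910 + 4,130 = 124,540 kg.
Stage 1: m₀ = 124,540 kg, m_f = 124,540 − 95,400 = 29,140 kg; Δv = 455×9.81×ln(4.274) = 4463.6×1.4525 ≈ 6483 m/s.
Stage 2: m₀ = 18,540 kg, m_f = 18,540 − 12,500 = 6,040 kg; Δv = 437×9.81×ln(3.07) = 4287.0×1.1215 ≈ 4808 m/s.
Total Δv = 6483 + 4808 = 11291 m/s.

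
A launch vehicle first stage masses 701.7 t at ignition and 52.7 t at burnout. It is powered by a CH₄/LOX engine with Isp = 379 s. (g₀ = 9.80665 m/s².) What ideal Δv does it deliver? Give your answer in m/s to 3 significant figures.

Δv ≈ 9620 m/s

v_e = Isp · g₀ = 379 × 9.80665 = 3716.7 m/s.
Δv = v_e · ln(m₀/m_f) = 3716.7 × ln(13.31) = 3716.7 × 2.5889 ≈ 9622.2 m/s.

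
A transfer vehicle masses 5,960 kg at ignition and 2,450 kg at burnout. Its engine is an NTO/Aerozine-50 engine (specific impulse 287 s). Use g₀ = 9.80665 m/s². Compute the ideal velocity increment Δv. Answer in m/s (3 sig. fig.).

v_e = Isp · g₀ = 287 × 9.80665 = 2814.5 m/s.
Using Δv = v_e ln(m₀/m_f): Δv = v_e · ln(m₀/m_f) = 2814.5 × ln(2.433) = 2814.5 × 0.8890 ≈ 2502.0 m/s.

Δv ≈ 2500 m/s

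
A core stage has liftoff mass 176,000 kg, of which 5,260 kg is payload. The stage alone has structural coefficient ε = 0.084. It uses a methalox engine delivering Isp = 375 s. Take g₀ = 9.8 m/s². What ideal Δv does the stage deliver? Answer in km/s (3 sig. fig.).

Δv ≈ 8.07 km/s

Stage wet mass = m₀ − payload = 176,000 − 5,260 = 170,740 kg.
Stage dry mass = ε × stage wet mass = 0.084 × 170,740 = 14,342.2 kg.
Burnout mass m_f = stage dry + payload = 14,342.2 + 5,260 = 19,602.2 kg.
v_e = Isp · g₀ = 375 × 9.8 = 3675.0 m/s.
Rocket equation: Δv = v_e · ln(176,000/19,602.2) = 3675.0 × ln(8.979) = 3675.0 × 2.1948 ≈ 8066 m/s.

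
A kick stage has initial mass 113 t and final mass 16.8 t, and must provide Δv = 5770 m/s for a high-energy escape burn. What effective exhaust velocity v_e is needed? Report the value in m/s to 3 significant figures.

v_e ≈ 3030 m/s

ln(m₀/m_f) = ln(113000/16800) = ln(6.726) = 1.9060.
v_e = Δv / ln(m₀/m_f) = 5770 / 1.9060 = 3027.3 m/s.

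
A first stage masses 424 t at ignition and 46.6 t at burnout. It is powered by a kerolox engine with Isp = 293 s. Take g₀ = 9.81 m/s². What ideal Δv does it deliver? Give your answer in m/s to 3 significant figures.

Δv ≈ 6350 m/s

v_e = Isp · g₀ = 293 × 9.81 = 2874.3 m/s.
Δv = v_e · ln(m₀/m_f) = 2874.3 × ln(9.099) = 2874.3 × 2.2081 ≈ 6346.9 m/s.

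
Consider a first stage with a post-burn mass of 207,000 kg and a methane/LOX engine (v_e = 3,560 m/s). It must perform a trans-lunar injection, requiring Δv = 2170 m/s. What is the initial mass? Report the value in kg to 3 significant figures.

initial mass ≈ 381000 kg

From the ideal rocket equation, m₀/m_f = exp(Δv / v_e) = exp(2170 / 3560.0) = exp(0.6096) = 1.8396.
m₀ = m_f × 1.8396 = 207,000 × 1.8396 = 380,797 kg.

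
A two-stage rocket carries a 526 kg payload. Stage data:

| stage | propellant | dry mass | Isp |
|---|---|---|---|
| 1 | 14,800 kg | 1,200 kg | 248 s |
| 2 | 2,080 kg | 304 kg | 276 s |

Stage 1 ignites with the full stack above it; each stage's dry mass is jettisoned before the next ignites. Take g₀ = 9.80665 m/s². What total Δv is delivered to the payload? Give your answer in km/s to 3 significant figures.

Δv ≈ 7.11 km/s

Ignition mass of stage 1 = 14,800+1,200 + 2,080+304 + 526 = 18,910 kg.
Stage 1: m₀ = 18,910 kg, m_f = 18,910 − 14,800 = 4,110 kg; Δv = 248×9.80665×ln(4.601) = 2432.0×1.5263 ≈ 3712 m/s.
Stage 2: m₀ = 2,910 kg, m_f = 2,910 − 2,080 = 830 kg; Δv = 276×9.80665×ln(3.506) = 2706.6×1.2545 ≈ 3395 m/s.
Total Δv = 3712 + 3395 = 7107 m/s.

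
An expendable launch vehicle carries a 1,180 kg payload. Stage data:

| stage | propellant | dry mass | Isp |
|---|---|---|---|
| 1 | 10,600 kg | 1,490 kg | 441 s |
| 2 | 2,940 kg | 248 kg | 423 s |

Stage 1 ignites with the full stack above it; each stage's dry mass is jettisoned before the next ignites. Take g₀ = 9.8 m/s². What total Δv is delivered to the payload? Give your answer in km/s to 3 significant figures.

Ignition mass of stage 1 = 10,600+1,490 + 2,940+248 + 1,180 = 16,458 kg.
Stage 1: m₀ = 16,458 kg, m_f = 16,458 − 10,600 = 5,858 kg; Δv = 441×9.8×ln(2.809) = 4321.8×1.0330 ≈ 4464 m/s.
Stage 2: m₀ = 4,368 kg, m_f = 4,368 − 2,940 = 1,428 kg; Δv = 423×9.8×ln(3.059) = 4145.4×1.1180 ≈ 4635 m/s.
Total Δv = 4464 + 4635 = 9099 m/s.

Δv ≈ 9.10 km/s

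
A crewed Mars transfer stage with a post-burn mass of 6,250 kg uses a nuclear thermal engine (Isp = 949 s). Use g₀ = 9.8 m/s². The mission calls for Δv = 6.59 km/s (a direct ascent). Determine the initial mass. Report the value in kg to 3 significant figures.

initial mass ≈ 12700 kg

v_e = Isp · g₀ = 949 × 9.8 = 9300.2 m/s.
By the Tsiolkovsky rocket equation, m₀/m_f = exp(Δv / v_e) = exp(6590 / 9300.2) = exp(0.7086) = 2.0311.
m₀ = m_f × 2.0311 = 6,250 × 2.0311 = 12,694.4 kg.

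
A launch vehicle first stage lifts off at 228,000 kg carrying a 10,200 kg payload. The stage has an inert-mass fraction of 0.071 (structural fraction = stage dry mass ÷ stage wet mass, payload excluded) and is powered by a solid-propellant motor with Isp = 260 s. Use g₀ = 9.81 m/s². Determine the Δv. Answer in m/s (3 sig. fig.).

Stage wet mass = m₀ − payload = 228,000 − 10,200 = 217,800 kg.
Stage dry mass = ε × stage wet mass = 0.071 × 217,800 = 15,463.8 kg.
Burnout mass m_f = stage dry + payload = 15,463.8 + 10,200 = 25,663.8 kg.
v_e = Isp · g₀ = 260 × 9.81 = 2550.6 m/s.
Δv = v_e · ln(228,000/25,663.8) = 2550.6 × ln(8.884) = 2550.6 × 2.1843 ≈ 5571 m/s.

Δv ≈ 5570 m/s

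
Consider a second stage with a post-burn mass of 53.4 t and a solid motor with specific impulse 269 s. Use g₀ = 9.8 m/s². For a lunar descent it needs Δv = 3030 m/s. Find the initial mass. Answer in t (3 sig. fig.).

v_e = Isp · g₀ = 269 × 9.8 = 2636.2 m/s.
Using Δv = v_e ln(m₀/m_f): m₀/m_f = exp(Δv / v_e) = exp(3030 / 2636.2) = exp(1.1494) = 3.1562.
m₀ = m_f × 3.1562 = 53.4 × 3.1562 = 168.541 t.

initial mass ≈ 169 t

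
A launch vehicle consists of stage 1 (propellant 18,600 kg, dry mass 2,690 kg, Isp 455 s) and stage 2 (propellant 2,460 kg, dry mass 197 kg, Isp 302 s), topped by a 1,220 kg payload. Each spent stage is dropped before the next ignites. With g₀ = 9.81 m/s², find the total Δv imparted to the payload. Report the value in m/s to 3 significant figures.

Ignition mass of stage 1 = 18,600+2,690 + 2,460+197 + 1,220 = 25,167 kg.
Stage 1: m₀ = 25,167 kg, m_f = 25,167 − 18,600 = 6,567 kg; Δv = 455×9.81×ln(3.832) = 4463.6×1.3435 ≈ 5997 m/s.
Stage 2: m₀ = 3,877 kg, m_f = 3,877 − 2,460 = 1,417 kg; Δv = 302×9.81×ln(2.736) = 2962.6×1.0065 ≈ 2982 m/s.
Total Δv = 5997 + 2982 = 8979 m/s.

Δv ≈ 8980 m/s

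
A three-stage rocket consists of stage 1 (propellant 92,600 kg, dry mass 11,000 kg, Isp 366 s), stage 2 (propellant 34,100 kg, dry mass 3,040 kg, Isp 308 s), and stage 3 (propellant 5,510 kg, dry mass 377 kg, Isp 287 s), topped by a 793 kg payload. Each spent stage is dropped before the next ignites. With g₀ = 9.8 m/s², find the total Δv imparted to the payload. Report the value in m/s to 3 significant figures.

Δv ≈ 13000 m/s

Ignition mass of stage 1 = 92,600+11,000 + 34,100+3,040 + 5,510+377 + 793 = 147,420 kg.
Stage 1: m₀ = 147,420 kg, m_f = 147,420 − 92,600 = 54,820 kg; Δv = 366×9.8×ln(2.689) = 3586.8×0.9892 ≈ 3548 m/s.
Stage 2: m₀ = 43,820 kg, m_f = 43,820 − 34,100 = 9,720 kg; Δv = 308×9.8×ln(4.508) = 3018.4×1.5059 ≈ 4545 m/s.
Stage 3: m₀ = 6,680 kg, m_f = 6,680 − 5,510 = 1,170 kg; Δv = 287×9.8×ln(5.709) = 2812.6×1.7421 ≈ 4900 m/s.
Total Δv = 3548 + 4545 + 4900 = 12993 m/s.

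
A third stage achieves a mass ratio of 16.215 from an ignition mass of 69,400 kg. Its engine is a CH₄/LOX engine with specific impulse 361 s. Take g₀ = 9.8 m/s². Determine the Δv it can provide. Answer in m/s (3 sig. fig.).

Δv ≈ 9860 m/s

v_e = Isp · g₀ = 361 × 9.8 = 3537.8 m/s.
Δv = v_e · ln(16.215) = 3537.8 × 2.7859 ≈ 9856.1 m/s.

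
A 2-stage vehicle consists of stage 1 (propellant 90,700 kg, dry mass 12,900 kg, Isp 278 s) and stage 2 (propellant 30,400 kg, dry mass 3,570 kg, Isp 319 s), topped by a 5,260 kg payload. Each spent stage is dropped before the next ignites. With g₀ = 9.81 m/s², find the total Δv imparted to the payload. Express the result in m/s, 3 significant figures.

Δv ≈ 7420 m/s

Ignition mass of stage 1 = 90,700+12,900 + 30,400+3,570 + 5,260 = 142,830 kg.
Stage 1: m₀ = 142,830 kg, m_f = 142,830 − 90,700 = 52,130 kg; Δv = 278×9.81×ln(2.74) = 2727.2×1.0079 ≈ 2749 m/s.
Stage 2: m₀ = 39,230 kg, m_f = 39,230 − 30,400 = 8,830 kg; Δv = 319×9.81×ln(4.443) = 3129.4×1.4913 ≈ 4667 m/s.
Total Δv = 2749 + 4667 = 7416 m/s.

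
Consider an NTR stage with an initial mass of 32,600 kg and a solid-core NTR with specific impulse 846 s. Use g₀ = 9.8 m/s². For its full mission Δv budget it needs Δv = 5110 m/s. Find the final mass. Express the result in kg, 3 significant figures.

v_e = Isp · g₀ = 846 × 9.8 = 8290.8 m/s.
m₀/m_f = exp(Δv / v_e) = exp(5110 / 8290.8) = exp(0.6163) = 1.8521.
m_f = m₀ / 1.8521 = 32,600 / 1.8521 = 17,601.6 kg.

final mass ≈ 17600 kg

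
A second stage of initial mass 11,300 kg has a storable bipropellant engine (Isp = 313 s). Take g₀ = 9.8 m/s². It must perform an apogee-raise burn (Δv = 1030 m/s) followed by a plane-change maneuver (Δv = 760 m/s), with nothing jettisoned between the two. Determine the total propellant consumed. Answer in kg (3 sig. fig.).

v_e = Isp · g₀ = 313 × 9.8 = 3067.4 m/s.
After the first burn: m = 11300 × exp(−1030/3067.4) = 11300 × 0.71477 = 8,076.9 kg.
After the second burn: m = 8,076.9 × exp(−760/3067.4) = 8,076.9 × 0.78054 = 6,304.34 kg.
Total propellant = m₀ − m_final = 11300 − 6,304.34 = 4,995.66 kg.

total propellant consumed ≈ 5000 kg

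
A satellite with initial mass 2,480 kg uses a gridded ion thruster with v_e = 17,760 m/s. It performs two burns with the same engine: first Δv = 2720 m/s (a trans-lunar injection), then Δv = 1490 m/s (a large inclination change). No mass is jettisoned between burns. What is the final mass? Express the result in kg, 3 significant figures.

final mass ≈ 1960 kg

After the first burn: m = 2480 × exp(−2720/17760.0) = 2480 × 0.85800 = 2,127.84 kg.
After the second burn: m = 2,127.84 × exp(−1490/17760.0) = 2,127.84 × 0.91953 = 1,956.61 kg.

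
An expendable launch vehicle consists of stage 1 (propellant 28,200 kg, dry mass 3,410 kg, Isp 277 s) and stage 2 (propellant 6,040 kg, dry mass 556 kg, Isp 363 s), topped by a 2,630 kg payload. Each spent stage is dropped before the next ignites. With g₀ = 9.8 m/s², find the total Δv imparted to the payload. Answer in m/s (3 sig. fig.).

Ignition mass of stage 1 = 28,200+3,410 + 6,040+556 + 2,630 = 40,836 kg.
Stage 1: m₀ = 40,836 kg, m_f = 40,836 − 28,200 = 12,636 kg; Δv = 277×9.8×ln(3.232) = 2714.6×1.1730 ≈ 3184 m/s.
Stage 2: m₀ = 9,226 kg, m_f = 9,226 − 6,040 = 3,186 kg; Δv = 363×9.8×ln(2.896) = 3557.4×1.0633 ≈ 3782 m/s.
Total Δv = 3184 + 3782 = 6966 m/s.

Δv ≈ 6970 m/s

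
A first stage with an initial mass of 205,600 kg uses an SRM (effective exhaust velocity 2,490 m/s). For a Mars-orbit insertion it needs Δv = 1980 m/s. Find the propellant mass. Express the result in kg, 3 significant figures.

propellant mass ≈ 113000 kg

m₀/m_f = exp(Δv / v_e) = exp(1980 / 2490.0) = exp(0.7952) = 2.2148.
m_f = 205,600 / 2.2148 = 92,830.1 kg, so propellant = m₀ − m_f = 205,600 − 92,830.1 = 112,769.9 kg.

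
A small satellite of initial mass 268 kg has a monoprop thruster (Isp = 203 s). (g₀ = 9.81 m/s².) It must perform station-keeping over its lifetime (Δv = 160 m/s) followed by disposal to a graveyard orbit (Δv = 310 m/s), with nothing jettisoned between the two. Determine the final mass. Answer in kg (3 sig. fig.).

final mass ≈ 212 kg

v_e = Isp · g₀ = 203 × 9.81 = 1991.4 m/s.
After the first burn: m = 268 × exp(−160/1991.4) = 268 × 0.92280 = 247.31 kg.
After the second burn: m = 247.31 × exp(−310/1991.4) = 247.31 × 0.85584 = 211.658 kg.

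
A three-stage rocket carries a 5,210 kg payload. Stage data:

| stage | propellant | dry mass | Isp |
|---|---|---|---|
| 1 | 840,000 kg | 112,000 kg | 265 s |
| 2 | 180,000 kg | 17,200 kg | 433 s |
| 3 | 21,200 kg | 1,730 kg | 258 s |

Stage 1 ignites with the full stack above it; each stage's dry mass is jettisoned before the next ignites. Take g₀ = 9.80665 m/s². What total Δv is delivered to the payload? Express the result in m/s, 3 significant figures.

Δv ≈ 13600 m/s

Ignition mass of stage 1 = 840,000+112,000 + 180,000+17,200 + 21,200+1,730 + 5,210 = 1,177,340 kg.
Stage 1: m₀ = 1,177,340 kg, m_f = 1,177,340 − 840,000 = 337,340 kg; Δv = 265×9.80665×ln(3.49) = 2598.8×1.2499 ≈ 3248 m/s.
Stage 2: m₀ = 225,340 kg, m_f = 225,340 − 180,000 = 45,340 kg; Δv = 433×9.80665×ln(4.97) = 4246.3×1.6034 ≈ 6809 m/s.
Stage 3: m₀ = 28,140 kg, m_f = 28,140 − 21,200 = 6,940 kg; Δv = 258×9.80665×ln(4.055) = 2530.1×1.3999 ≈ 3542 m/s.
Total Δv = 3248 + 6809 + 3542 = 13599 m/s.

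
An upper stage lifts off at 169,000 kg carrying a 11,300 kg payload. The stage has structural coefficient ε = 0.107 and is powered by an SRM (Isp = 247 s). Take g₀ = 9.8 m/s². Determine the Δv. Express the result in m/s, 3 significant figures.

Δv ≈ 4340 m/s

Stage wet mass = m₀ − payload = 169,000 − 11,300 = 157,700 kg.
Stage dry mass = ε × stage wet mass = 0.107 × 157,700 = 16,873.9 kg.
Burnout mass m_f = stage dry + payload = 16,873.9 + 11,300 = 28,173.9 kg.
v_e = Isp · g₀ = 247 × 9.8 = 2420.6 m/s.
Rocket equation: Δv = v_e · ln(169,000/28,173.9) = 2420.6 × ln(5.998) = 2420.6 × 1.7915 ≈ 4337 m/s.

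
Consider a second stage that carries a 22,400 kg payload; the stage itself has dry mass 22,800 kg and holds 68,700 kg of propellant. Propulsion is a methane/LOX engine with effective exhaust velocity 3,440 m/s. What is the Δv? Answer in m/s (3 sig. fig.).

m₀ = payload + dry + propellant = 22,400 + 22,800 + 68,700 = 113,900 kg.
m_f = payload + dry = 22,400 + 22,800 = 45,200 kg.
By the Tsiolkovsky rocket equation, Δv = v_e · ln(m₀/m_f) = 3440.0 × ln(2.52) = 3440.0 × 0.9242 ≈ 3179.3 m/s.

Δv ≈ 3180 m/s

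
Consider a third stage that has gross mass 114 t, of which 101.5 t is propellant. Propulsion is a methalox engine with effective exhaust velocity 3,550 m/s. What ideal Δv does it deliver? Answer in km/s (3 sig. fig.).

Δv ≈ 7.85 km/s

m_f = m₀ − m_prop = 114 − 101.5 = 12.5 t.
Using Δv = v_e ln(m₀/m_f): Δv = v_e · ln(m₀/m_f) = 3550.0 × ln(9.12) = 3550.0 × 2.2105 ≈ 7847.2 m/s.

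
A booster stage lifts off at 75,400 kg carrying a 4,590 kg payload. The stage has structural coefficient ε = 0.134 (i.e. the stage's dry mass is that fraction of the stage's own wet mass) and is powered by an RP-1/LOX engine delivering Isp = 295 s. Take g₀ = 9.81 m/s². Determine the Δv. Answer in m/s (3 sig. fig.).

Stage wet mass = m₀ − payload = 75,400 − 4,590 = 70,810 kg.
Stage dry mass = ε × stage wet mass = 0.134 × 70,810 = 9,488.54 kg.
Burnout mass m_f = stage dry + payload = 9,488.54 + 4,590 = 14,078.54 kg.
v_e = Isp · g₀ = 295 × 9.81 = 2894.0 m/s.
Using Δv = v_e ln(m₀/m_f): Δv = v_e · ln(75,400/14,078.54) = 2894.0 × ln(5.356) = 2894.0 × 1.6782 ≈ 4856 m/s.

Δv ≈ 4860 m/s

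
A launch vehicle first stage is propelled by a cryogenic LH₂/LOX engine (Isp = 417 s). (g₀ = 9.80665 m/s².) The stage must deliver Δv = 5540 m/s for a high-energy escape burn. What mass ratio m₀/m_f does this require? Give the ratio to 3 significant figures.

mass ratio ≈ 3.88

v_e = Isp · g₀ = 417 × 9.80665 = 4089.4 m/s.
m₀/m_f = exp(Δv / v_e) = exp(5540 / 4089.4) = exp(1.3547) = 3.8757.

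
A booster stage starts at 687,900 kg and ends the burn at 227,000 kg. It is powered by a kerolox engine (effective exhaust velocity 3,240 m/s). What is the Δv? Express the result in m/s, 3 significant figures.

By the Tsiolkovsky rocket equation, Δv = v_e · ln(m₀/m_f) = 3240.0 × ln(3.03) = 3240.0 × 1.1087 ≈ 3592.2 m/s.

Δv ≈ 3590 m/s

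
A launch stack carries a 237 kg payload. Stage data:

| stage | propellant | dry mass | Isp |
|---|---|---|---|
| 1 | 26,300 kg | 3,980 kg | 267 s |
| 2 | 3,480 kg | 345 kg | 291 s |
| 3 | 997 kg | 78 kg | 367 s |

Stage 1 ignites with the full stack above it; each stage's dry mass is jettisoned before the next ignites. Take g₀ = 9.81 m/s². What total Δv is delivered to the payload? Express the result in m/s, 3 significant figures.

Ignition mass of stage 1 = 26,300+3,980 + 3,480+345 + 997+78 + 237 = 35,417 kg.
Stage 1: m₀ = 35,417 kg, m_f = 35,417 − 26,300 = 9,117 kg; Δv = 267×9.81×ln(3.885) = 2619.3×1.3571 ≈ 3554 m/s.
Stage 2: m₀ = 5,137 kg, m_f = 5,137 − 3,480 = 1,657 kg; Δv = 291×9.81×ln(3.1) = 2854.7×1.1315 ≈ 3230 m/s.
Stage 3: m₀ = 1,312 kg, m_f = 1,312 − 997 = 315 kg; Δv = 367×9.81×ln(4.165) = 3600.3×1.4267 ≈ 5137 m/s.
Total Δv = 3554 + 3230 + 5137 = 11921 m/s.

Δv ≈ 11900 m/s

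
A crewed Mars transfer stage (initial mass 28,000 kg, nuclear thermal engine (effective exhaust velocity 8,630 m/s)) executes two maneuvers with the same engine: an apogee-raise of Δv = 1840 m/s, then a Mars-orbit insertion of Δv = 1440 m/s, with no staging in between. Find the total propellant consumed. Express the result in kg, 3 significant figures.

total propellant consumed ≈ 8850 kg

After the first burn: m = 28000 × exp(−1840/8630.0) = 28000 × 0.80799 = 22,623.7 kg.
After the second burn: m = 22,623.7 × exp(−1440/8630.0) = 22,623.7 × 0.84632 = 19,146.9 kg.
Total propellant = m₀ − m_final = 28000 − 19,146.9 = 8,853.1 kg.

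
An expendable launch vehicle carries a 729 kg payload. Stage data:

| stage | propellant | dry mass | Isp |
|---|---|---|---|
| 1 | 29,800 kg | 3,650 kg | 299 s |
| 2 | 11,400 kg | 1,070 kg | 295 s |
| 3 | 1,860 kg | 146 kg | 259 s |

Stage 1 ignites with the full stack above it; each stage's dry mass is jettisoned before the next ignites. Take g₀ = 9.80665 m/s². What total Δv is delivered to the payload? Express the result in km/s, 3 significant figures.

Ignition mass of stage 1 = 29,800+3,650 + 11,400+1,070 + 1,860+146 + 729 = 48,655 kg.
Stage 1: m₀ = 48,655 kg, m_f = 48,655 − 29,800 = 18,855 kg; Δv = 299×9.80665×ln(2.58) = 2932.2×0.9480 ≈ 2780 m/s.
Stage 2: m₀ = 15,205 kg, m_f = 15,205 − 11,400 = 3,805 kg; Δv = 295×9.80665×ln(3.996) = 2893.0×1.3853 ≈ 4008 m/s.
Stage 3: m₀ = 2,735 kg, m_f = 2,735 − 1,860 = 875 kg; Δv = 259×9.80665×ln(3.126) = 2539.9×1.1397 ≈ 2895 m/s.
Total Δv = 2780 + 4008 + 2895 = 9683 m/s.

Δv ≈ 9.68 km/s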